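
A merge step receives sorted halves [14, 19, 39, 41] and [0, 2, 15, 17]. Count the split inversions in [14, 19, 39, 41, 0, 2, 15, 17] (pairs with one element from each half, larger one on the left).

Count, for every r in R, how many entries of L exceed r:
r = 0: 14, 19, 39, 41 → 4
r = 2: 14, 19, 39, 41 → 4
r = 15: 19, 39, 41 → 3
r = 17: 19, 39, 41 → 3
Cross-inversions: 4 + 4 + 3 + 3 = 14

14 split inversions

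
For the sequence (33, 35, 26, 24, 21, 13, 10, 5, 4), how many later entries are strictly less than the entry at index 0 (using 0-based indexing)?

The element at index 0 is 33.
Elements after it: 35, 26, 24, 21, 13, 10, 5, 4
Those smaller than 33: 26, 24, 21, 13, 10, 5, 4

7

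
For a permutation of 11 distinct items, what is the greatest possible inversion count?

55 inversions

The maximum occurs when the array is in strictly decreasing order: every one of the C(11, 2) pairs is inverted.
C(11, 2) = 11·10/2 = 55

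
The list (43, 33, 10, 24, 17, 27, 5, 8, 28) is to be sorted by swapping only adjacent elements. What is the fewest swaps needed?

Each adjacent swap fixes exactly one inversion, so the minimum swap count equals the number of inversions.
Count inversions — for each element, later elements that are smaller:
43: 33, 10, 24, 17, 27, 5, 8, 28 → 8
33: 10, 24, 17, 27, 5, 8, 28 → 7
10: 5, 8 → 2
24: 17, 5, 8 → 3
17: 5, 8 → 2
27: 5, 8 → 2
5: none → 0
8: none → 0
28: none → 0
Total inversions: 8 + 7 + 2 + 3 + 2 + 2 + 0 + 0 + 0 = 24

24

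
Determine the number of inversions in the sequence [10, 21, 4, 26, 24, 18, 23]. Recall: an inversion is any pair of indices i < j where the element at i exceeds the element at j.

Inversion pairs (indices are 1-based):
(1,3): 10 > 4
(2,3): 21 > 4
(2,6): 21 > 18
(4,5): 26 > 24
(4,6): 26 > 18
(4,7): 26 > 23
(5,6): 24 > 18
(5,7): 24 > 23
That's 8 pairs.

8 inversions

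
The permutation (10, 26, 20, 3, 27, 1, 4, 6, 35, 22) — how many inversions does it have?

20

Sweep left to right; for each value list the smaller values that follow it:
10 → 3, 1, 4, 6 → 4
26 → 20, 3, 1, 4, 6, 22 → 6
20 → 3, 1, 4, 6 → 4
3 → 1 → 1
27 → 1, 4, 6, 22 → 4
1 → none → 0
4 → none → 0
6 → none → 0
35 → 22 → 1
22 → none → 0
Sum: 4 + 6 + 4 + 1 + 4 + 0 + 0 + 0 + 1 + 0 = 20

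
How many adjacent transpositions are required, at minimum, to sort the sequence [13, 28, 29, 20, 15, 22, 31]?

Each adjacent swap fixes exactly one inversion, so the minimum swap count equals the number of inversions.
Count inversions — for each element, later elements that are smaller:
13: none → 0
28: 20, 15, 22 → 3
29: 20, 15, 22 → 3
20: 15 → 1
15: none → 0
22: none → 0
31: none → 0
Total inversions: 0 + 3 + 3 + 1 + 0 + 0 + 0 = 7

7 swaps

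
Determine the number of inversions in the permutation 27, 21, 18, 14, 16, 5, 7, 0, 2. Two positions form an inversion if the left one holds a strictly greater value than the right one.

There are 33 inversions.

Sweep left to right; for each value list the smaller values that follow it:
27 → 21, 18, 14, 16, 5, 7, 0, 2 → 8
21 → 18, 14, 16, 5, 7, 0, 2 → 7
18 → 14, 16, 5, 7, 0, 2 → 6
14 → 5, 7, 0, 2 → 4
16 → 5, 7, 0, 2 → 4
5 → 0, 2 → 2
7 → 0, 2 → 2
0 → none → 0
2 → none → 0
Sum: 8 + 7 + 6 + 4 + 4 + 2 + 2 + 0 + 0 = 33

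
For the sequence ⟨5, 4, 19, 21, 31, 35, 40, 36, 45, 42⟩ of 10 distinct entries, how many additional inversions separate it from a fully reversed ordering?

42

Maximum inversions for 10 distinct elements is C(10, 2) = 10·9/2 = 45.
Current inversions — for each element, count later smaller elements:
5: 1
4: 0
19: 0
21: 0
31: 0
35: 0
40: 1
36: 0
45: 1
42: 0
Current total: 1 + 0 + 0 + 0 + 0 + 0 + 1 + 0 + 1 + 0 = 3
Shortfall: 45 − 3 = 42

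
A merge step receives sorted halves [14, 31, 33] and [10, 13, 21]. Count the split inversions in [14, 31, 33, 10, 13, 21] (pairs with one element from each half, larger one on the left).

8

For each element r of the right run, count left-run elements greater than r:
r = 10: 14, 31, 33 → 3
r = 13: 14, 31, 33 → 3
r = 21: 31, 33 → 2
Cross-inversions: 3 + 3 + 2 = 8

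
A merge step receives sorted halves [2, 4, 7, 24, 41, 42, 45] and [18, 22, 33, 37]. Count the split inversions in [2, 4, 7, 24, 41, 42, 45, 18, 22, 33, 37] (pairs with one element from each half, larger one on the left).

For each element r of the right run, count left-run elements greater than r:
r = 18: 24, 41, 42, 45 → 4
r = 22: 24, 41, 42, 45 → 4
r = 33: 41, 42, 45 → 3
r = 37: 41, 42, 45 → 3
Cross-inversions: 4 + 4 + 3 + 3 = 14

Cross-inversions: 14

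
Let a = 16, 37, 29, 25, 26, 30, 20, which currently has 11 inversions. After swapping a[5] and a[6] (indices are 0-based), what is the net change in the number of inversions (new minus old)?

-1

Positions 5 and 6 hold 30 and 20; after swapping, the array is [16, 37, 29, 25, 26, 20, 30].
Sweep left to right; for each value list the smaller values that follow it:
16 → none → 0
37 → 29, 25, 26, 20, 30 → 5
29 → 25, 26, 20 → 3
25 → 20 → 1
26 → 20 → 1
20 → none → 0
30 → none → 0
Sum: 0 + 5 + 3 + 1 + 1 + 0 + 0 = 10
Change: 10 − 11 = -1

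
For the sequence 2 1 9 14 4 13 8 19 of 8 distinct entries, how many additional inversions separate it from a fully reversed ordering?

21 inversions short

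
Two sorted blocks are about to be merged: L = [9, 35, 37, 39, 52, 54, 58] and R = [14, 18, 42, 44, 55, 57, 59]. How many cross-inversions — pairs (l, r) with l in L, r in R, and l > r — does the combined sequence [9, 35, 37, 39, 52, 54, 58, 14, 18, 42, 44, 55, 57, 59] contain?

Count, for every r in R, how many entries of L exceed r:
r = 14: 35, 37, 39, 52, 54, 58 → 6
r = 18: 35, 37, 39, 52, 54, 58 → 6
r = 42: 52, 54, 58 → 3
r = 44: 52, 54, 58 → 3
r = 55: 58 → 1
r = 57: 58 → 1
r = 59: none → 0
Cross-inversions: 6 + 6 + 3 + 3 + 1 + 1 + 0 = 20

20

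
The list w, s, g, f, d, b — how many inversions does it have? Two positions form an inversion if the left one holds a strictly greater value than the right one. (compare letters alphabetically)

Sweep left to right; for each value list the smaller values that follow it:
w → s, g, f, d, b → 5
s → g, f, d, b → 4
g → f, d, b → 3
f → d, b → 2
d → b → 1
b → none → 0
Sum: 5 + 4 + 3 + 2 + 1 + 0 = 15

15 inversions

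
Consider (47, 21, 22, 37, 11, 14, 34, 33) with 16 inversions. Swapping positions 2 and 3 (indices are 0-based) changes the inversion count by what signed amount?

+1

Positions 2 and 3 hold 22 and 37; after swapping, the array is [47, 21, 37, 22, 11, 14, 34, 33].
Count, for each position, how many later elements it exceeds:
47 → 21, 37, 22, 11, 14, 34, 33 → 7
21 → 11, 14 → 2
37 → 22, 11, 14, 34, 33 → 5
22 → 11, 14 → 2
11 → none → 0
14 → none → 0
34 → 33 → 1
33 → none → 0
Sum: 7 + 2 + 5 + 2 + 0 + 0 + 1 + 0 = 17
Change: 17 − 16 = +1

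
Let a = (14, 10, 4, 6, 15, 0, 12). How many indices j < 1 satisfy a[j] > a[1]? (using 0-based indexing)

1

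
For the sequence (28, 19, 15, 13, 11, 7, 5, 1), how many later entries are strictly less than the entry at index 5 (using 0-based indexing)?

The element at index 5 is 7.
Elements after it: 5, 1
Those smaller than 7: 5, 1

2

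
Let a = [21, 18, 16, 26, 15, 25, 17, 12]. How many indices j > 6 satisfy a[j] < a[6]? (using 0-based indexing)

1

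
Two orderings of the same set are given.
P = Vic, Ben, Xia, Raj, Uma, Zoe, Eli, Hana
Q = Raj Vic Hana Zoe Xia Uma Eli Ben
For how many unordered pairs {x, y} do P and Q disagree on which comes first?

Assign each item its position (1..8) in the first ordering, then rewrite the second ordering as that position sequence:
positions: Vic→1, Ben→2, Xia→3, Raj→4, Uma→5, Zoe→6, Eli→7, Hana→8
second ordering as positions: [4, 1, 8, 6, 3, 5, 7, 2]
Discordant pairs = inversions in this position sequence.
4: 1, 3, 2 → 3
1: 0
8: 6, 3, 5, 7, 2 → 5
6: 3, 5, 2 → 3
3: 2 → 1
5: 2 → 1
7: 2 → 1
2: 0
Total: 3 + 0 + 5 + 3 + 1 + 1 + 1 + 0 = 14

Disagreeing pairs: 14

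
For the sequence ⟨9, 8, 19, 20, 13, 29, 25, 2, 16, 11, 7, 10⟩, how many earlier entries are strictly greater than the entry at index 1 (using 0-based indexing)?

1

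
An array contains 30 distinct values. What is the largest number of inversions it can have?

The maximum occurs when the array is in strictly decreasing order: every one of the C(30, 2) pairs is inverted.
C(30, 2) = 30·29/2 = 435

435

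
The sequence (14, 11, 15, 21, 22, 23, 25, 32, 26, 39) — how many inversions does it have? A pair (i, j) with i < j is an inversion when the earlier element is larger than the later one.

There are 2 out-of-order pairs.

Element-by-element contributions:
14 → 11 → 1
11 → none → 0
15 → none → 0
21 → none → 0
22 → none → 0
23 → none → 0
25 → none → 0
32 → 26 → 1
26 → none → 0
39 → none → 0
Sum: 1 + 0 + 0 + 0 + 0 + 0 + 0 + 1 + 0 + 0 = 2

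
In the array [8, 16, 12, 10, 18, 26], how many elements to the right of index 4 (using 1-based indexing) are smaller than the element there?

0

The element at index 4 is 10.
Elements after it: 18, 26
None of them are smaller than 10.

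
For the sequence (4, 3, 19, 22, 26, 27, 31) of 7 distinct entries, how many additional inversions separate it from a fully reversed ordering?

Maximum inversions for 7 distinct elements is C(7, 2) = 7·6/2 = 21.
Current inversions — for each element, count later smaller elements:
4: 1
3: 0
19: 0
22: 0
26: 0
27: 0
31: 0
Current total: 1 + 0 + 0 + 0 + 0 + 0 + 0 = 1
Shortfall: 21 − 1 = 20

20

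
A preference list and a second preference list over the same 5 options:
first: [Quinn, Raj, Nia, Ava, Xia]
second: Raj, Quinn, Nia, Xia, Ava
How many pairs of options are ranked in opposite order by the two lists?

Assign each item its position (1..5) in the first ordering, then rewrite the second ordering as that position sequence:
positions: Quinn→1, Raj→2, Nia→3, Ava→4, Xia→5
second ordering as positions: [2, 1, 3, 5, 4]
Discordant pairs = inversions in this position sequence.
2: 1 → 1
1: 0
3: 0
5: 4 → 1
4: 0
Total: 1 + 0 + 0 + 1 + 0 = 2

2 pairs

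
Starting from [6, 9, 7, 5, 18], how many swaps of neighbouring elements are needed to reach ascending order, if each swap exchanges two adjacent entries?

4

Minimum adjacent swaps = number of inversions (each swap of adjacent out-of-order elements removes one inversion and no swap can remove more).
Count inversions — for each element, later elements that are smaller:
6: 5 → 1
9: 7, 5 → 2
7: 5 → 1
5: none → 0
18: none → 0
Total inversions: 1 + 2 + 1 + 0 + 0 = 4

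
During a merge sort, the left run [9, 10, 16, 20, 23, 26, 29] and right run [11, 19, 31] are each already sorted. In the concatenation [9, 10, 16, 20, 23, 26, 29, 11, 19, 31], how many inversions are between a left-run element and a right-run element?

9

Take each right-half value and tally the left-half values above it:
r = 11: 16, 20, 23, 26, 29 → 5
r = 19: 20, 23, 26, 29 → 4
r = 31: none → 0
Cross-inversions: 5 + 4 + 0 = 9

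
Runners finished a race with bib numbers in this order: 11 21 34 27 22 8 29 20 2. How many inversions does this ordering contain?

Inversions: 22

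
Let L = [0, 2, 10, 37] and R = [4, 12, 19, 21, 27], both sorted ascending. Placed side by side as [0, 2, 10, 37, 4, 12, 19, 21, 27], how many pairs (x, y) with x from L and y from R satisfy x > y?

Cross-inversions: 6

Take each right-half value and tally the left-half values above it:
r = 4: 10, 37 → 2
r = 12: 37 → 1
r = 19: 37 → 1
r = 21: 37 → 1
r = 27: 37 → 1
Cross-inversions: 2 + 1 + 1 + 1 + 1 = 6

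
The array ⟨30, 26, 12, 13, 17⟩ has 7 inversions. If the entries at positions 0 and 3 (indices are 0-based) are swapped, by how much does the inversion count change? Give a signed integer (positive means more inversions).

Positions 0 and 3 hold 30 and 13; after swapping, the array is [13, 26, 12, 30, 17].
For each element, count later entries that are smaller:
13: 1
26: 2
12: 0
30: 1
17: 0
Sum: 1 + 2 + 0 + 1 + 0 = 4
Change: 4 − 7 = -3

-3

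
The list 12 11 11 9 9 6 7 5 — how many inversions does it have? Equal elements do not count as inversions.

Sweep left to right; for each value list the smaller values that follow it:
12: 7
11: 5
11: 5
9: 3
9: 3
6: 1
7: 1
5: 0
Sum: 7 + 5 + 5 + 3 + 3 + 1 + 1 + 0 = 25

25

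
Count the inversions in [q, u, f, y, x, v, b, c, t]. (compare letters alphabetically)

Sweep left to right; for each value list the smaller values that follow it:
q → f, b, c → 3
u → f, b, c, t → 4
f → b, c → 2
y → x, v, b, c, t → 5
x → v, b, c, t → 4
v → b, c, t → 3
b → none → 0
c → none → 0
t → none → 0
Sum: 3 + 4 + 2 + 5 + 4 + 3 + 0 + 0 + 0 = 21

There are 21 inversions.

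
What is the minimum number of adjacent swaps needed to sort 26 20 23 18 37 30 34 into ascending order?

The minimum number of adjacent swaps to sort an array equals its inversion count, since every such swap removes exactly one inversion.
Count inversions — for each element, later elements that are smaller:
26: 20, 23, 18 → 3
20: 18 → 1
23: 18 → 1
18: none → 0
37: 30, 34 → 2
30: none → 0
34: none → 0
Total inversions: 3 + 1 + 1 + 0 + 2 + 0 + 0 = 7

7 adjacent swaps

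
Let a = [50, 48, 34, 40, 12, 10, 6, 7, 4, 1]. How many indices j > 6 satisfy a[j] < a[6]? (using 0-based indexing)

The element at index 6 is 6.
Elements after it: 7, 4, 1
Those smaller than 6: 4, 1

2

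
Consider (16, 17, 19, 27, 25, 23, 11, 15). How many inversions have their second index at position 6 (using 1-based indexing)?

2 such elements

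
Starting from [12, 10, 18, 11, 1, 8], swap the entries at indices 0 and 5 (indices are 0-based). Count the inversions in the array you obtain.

Positions 0 and 5 hold 12 and 8; after swapping, the array is [8, 10, 18, 11, 1, 12].
Sweep left to right; for each value list the smaller values that follow it:
8 → 1 → 1
10 → 1 → 1
18 → 11, 1, 12 → 3
11 → 1 → 1
1 → none → 0
12 → none → 0
Sum: 1 + 1 + 3 + 1 + 0 + 0 = 6

Inversions: 6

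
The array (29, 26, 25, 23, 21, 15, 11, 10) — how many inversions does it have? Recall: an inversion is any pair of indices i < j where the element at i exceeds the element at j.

28

For each element, count later entries that are smaller:
29 → 26, 25, 23, 21, 15, 11, 10 → 7
26 → 25, 23, 21, 15, 11, 10 → 6
25 → 23, 21, 15, 11, 10 → 5
23 → 21, 15, 11, 10 → 4
21 → 15, 11, 10 → 3
15 → 11, 10 → 2
11 → 10 → 1
10 → none → 0
Sum: 7 + 6 + 5 + 4 + 3 + 2 + 1 + 0 = 28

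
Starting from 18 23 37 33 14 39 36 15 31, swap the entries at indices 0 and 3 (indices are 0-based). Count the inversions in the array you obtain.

20

Positions 0 and 3 hold 18 and 33; after swapping, the array is [33, 23, 37, 18, 14, 39, 36, 15, 31].
For each element, count later entries that are smaller:
33 → 23, 18, 14, 15, 31 → 5
23 → 18, 14, 15 → 3
37 → 18, 14, 36, 15, 31 → 5
18 → 14, 15 → 2
14 → none → 0
39 → 36, 15, 31 → 3
36 → 15, 31 → 2
15 → none → 0
31 → none → 0
Sum: 5 + 3 + 5 + 2 + 0 + 3 + 2 + 0 + 0 = 20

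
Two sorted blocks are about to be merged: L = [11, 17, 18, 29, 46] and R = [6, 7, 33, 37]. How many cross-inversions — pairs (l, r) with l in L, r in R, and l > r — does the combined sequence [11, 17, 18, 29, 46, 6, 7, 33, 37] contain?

12

For each element r of the right run, count left-run elements greater than r:
r = 6: 11, 17, 18, 29, 46 → 5
r = 7: 11, 17, 18, 29, 46 → 5
r = 33: 46 → 1
r = 37: 46 → 1
Cross-inversions: 5 + 5 + 1 + 1 = 12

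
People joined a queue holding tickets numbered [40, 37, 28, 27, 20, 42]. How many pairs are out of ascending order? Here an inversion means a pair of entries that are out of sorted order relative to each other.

Inversions: 10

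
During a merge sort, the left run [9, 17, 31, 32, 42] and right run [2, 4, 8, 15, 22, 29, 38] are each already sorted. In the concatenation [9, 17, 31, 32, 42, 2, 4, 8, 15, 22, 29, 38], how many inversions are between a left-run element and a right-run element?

There are 26 cross-inversions.

Count, for every r in R, how many entries of L exceed r:
r = 2: 9, 17, 31, 32, 42 → 5
r = 4: 9, 17, 31, 32, 42 → 5
r = 8: 9, 17, 31, 32, 42 → 5
r = 15: 17, 31, 32, 42 → 4
r = 22: 31, 32, 42 → 3
r = 29: 31, 32, 42 → 3
r = 38: 42 → 1
Cross-inversions: 5 + 5 + 5 + 4 + 3 + 3 + 1 = 26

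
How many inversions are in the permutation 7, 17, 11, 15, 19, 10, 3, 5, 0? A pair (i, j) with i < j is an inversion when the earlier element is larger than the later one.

Count, for each position, how many later elements it exceeds:
7 → 3, 5, 0 → 3
17 → 11, 15, 10, 3, 5, 0 → 6
11 → 10, 3, 5, 0 → 4
15 → 10, 3, 5, 0 → 4
19 → 10, 3, 5, 0 → 4
10 → 3, 5, 0 → 3
3 → 0 → 1
5 → 0 → 1
0 → none → 0
Sum: 3 + 6 + 4 + 4 + 4 + 3 + 1 + 1 + 0 = 26

26 out-of-order pairs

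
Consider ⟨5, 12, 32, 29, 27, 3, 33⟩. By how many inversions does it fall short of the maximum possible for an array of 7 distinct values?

Maximum inversions for 7 distinct elements is C(7, 2) = 7·6/2 = 21.
Current inversions — for each element, count later smaller elements:
5: 1
12: 1
32: 3
29: 2
27: 1
3: 0
33: 0
Current total: 1 + 1 + 3 + 2 + 1 + 0 + 0 = 8
Shortfall: 21 − 8 = 13

13 inversions short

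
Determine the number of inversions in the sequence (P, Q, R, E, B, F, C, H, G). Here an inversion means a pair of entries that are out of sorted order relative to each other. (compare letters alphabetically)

Count, for each position, how many later elements it exceeds:
P → E, B, F, C, H, G → 6
Q → E, B, F, C, H, G → 6
R → E, B, F, C, H, G → 6
E → B, C → 2
B → none → 0
F → C → 1
C → none → 0
H → G → 1
G → none → 0
Sum: 6 + 6 + 6 + 2 + 0 + 1 + 0 + 1 + 0 = 22

22 inversions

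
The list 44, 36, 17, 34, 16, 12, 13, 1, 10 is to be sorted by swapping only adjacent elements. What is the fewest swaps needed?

33

Each adjacent swap fixes exactly one inversion, so the minimum swap count equals the number of inversions.
Count inversions — for each element, later elements that are smaller:
44: 36, 17, 34, 16, 12, 13, 1, 10 → 8
36: 17, 34, 16, 12, 13, 1, 10 → 7
17: 16, 12, 13, 1, 10 → 5
34: 16, 12, 13, 1, 10 → 5
16: 12, 13, 1, 10 → 4
12: 1, 10 → 2
13: 1, 10 → 2
1: none → 0
10: none → 0
Total inversions: 8 + 7 + 5 + 5 + 4 + 2 + 2 + 0 + 0 = 33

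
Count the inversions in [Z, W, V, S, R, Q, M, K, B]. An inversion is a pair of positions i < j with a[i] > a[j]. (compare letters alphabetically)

36 out-of-order pairs

Count, for each position, how many later elements it exceeds:
Z → W, V, S, R, Q, M, K, B → 8
W → V, S, R, Q, M, K, B → 7
V → S, R, Q, M, K, B → 6
S → R, Q, M, K, B → 5
R → Q, M, K, B → 4
Q → M, K, B → 3
M → K, B → 2
K → B → 1
B → none → 0
Sum: 8 + 7 + 6 + 5 + 4 + 3 + 2 + 1 + 0 = 36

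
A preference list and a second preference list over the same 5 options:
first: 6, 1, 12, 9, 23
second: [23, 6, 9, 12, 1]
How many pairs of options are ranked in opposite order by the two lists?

Assign each item its position (1..5) in the first ordering, then rewrite the second ordering as that position sequence:
positions: 6→1, 1→2, 12→3, 9→4, 23→5
second ordering as positions: [5, 1, 4, 3, 2]
Discordant pairs = inversions in this position sequence.
5: 1, 4, 3, 2 → 4
1: 0
4: 3, 2 → 2
3: 2 → 1
2: 0
Total: 4 + 0 + 2 + 1 + 0 = 7

7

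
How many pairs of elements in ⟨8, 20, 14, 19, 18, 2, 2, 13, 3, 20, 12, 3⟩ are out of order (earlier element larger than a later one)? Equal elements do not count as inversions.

Count, for each position, how many later elements it exceeds:
8 → 2, 2, 3, 3 → 4
20 → 14, 19, 18, 2, 2, 13, 3, 12, 3 → 9
14 → 2, 2, 13, 3, 12, 3 → 6
19 → 18, 2, 2, 13, 3, 12, 3 → 7
18 → 2, 2, 13, 3, 12, 3 → 6
2 → none → 0
2 → none → 0
13 → 3, 12, 3 → 3
3 → none → 0
20 → 12, 3 → 2
12 → 3 → 1
3 → none → 0
Sum: 4 + 9 + 6 + 7 + 6 + 0 + 0 + 3 + 0 + 2 + 1 + 0 = 38

38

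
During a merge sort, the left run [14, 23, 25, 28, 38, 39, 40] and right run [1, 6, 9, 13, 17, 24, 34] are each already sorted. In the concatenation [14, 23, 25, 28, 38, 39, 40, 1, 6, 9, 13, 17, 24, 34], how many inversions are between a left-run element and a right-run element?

For each element r of the right run, count left-run elements greater than r:
r = 1: 14, 23, 25, 28, 38, 39, 40 → 7
r = 6: 14, 23, 25, 28, 38, 39, 40 → 7
r = 9: 14, 23, 25, 28, 38, 39, 40 → 7
r = 13: 14, 23, 25, 28, 38, 39, 40 → 7
r = 17: 23, 25, 28, 38, 39, 40 → 6
r = 24: 25, 28, 38, 39, 40 → 5
r = 34: 38, 39, 40 → 3
Cross-inversions: 7 + 7 + 7 + 7 + 6 + 5 + 3 = 42

42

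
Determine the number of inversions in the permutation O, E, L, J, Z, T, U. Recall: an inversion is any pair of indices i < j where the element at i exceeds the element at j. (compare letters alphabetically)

Sweep left to right; for each value list the smaller values that follow it:
O → E, L, J → 3
E → none → 0
L → J → 1
J → none → 0
Z → T, U → 2
T → none → 0
U → none → 0
Sum: 3 + 0 + 1 + 0 + 2 + 0 + 0 = 6

6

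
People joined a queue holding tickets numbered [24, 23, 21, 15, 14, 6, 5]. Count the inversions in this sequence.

21 inversions

Sweep left to right; for each value list the smaller values that follow it:
24: 6
23: 5
21: 4
15: 3
14: 2
6: 1
5: 0
Sum: 6 + 5 + 4 + 3 + 2 + 1 + 0 = 21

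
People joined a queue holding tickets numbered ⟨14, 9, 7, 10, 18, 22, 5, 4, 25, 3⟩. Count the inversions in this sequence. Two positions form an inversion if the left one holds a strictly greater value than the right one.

Element-by-element contributions:
14: 6
9: 4
7: 3
10: 3
18: 3
22: 3
5: 2
4: 1
25: 1
3: 0
Sum: 6 + 4 + 3 + 3 + 3 + 3 + 2 + 1 + 1 + 0 = 26

26 out-of-order pairs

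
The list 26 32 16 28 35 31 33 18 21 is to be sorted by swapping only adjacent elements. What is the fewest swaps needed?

The minimum number of adjacent swaps to sort an array equals its inversion count, since every such swap removes exactly one inversion.
Count inversions — for each element, later elements that are smaller:
26: 16, 18, 21 → 3
32: 16, 28, 31, 18, 21 → 5
16: none → 0
28: 18, 21 → 2
35: 31, 33, 18, 21 → 4
31: 18, 21 → 2
33: 18, 21 → 2
18: none → 0
21: none → 0
Total inversions: 3 + 5 + 0 + 2 + 4 + 2 + 2 + 0 + 0 = 18

18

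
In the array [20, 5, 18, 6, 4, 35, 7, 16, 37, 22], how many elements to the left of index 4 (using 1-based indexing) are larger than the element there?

The element at index 4 is 6.
Elements before it: 20, 5, 18
Those larger than 6: 20, 18

2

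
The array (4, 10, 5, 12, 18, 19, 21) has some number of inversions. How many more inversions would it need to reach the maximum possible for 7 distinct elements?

20 inversions short

Maximum inversions for 7 distinct elements is C(7, 2) = 7·6/2 = 21.
Current inversions — for each element, count later smaller elements:
4: 0
10: 1
5: 0
12: 0
18: 0
19: 0
21: 0
Current total: 0 + 1 + 0 + 0 + 0 + 0 + 0 = 1
Shortfall: 21 − 1 = 20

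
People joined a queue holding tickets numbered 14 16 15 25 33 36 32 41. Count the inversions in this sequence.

3

Count, for each position, how many later elements it exceeds:
14: 0
16: 1
15: 0
25: 0
33: 1
36: 1
32: 0
41: 0
Sum: 0 + 1 + 0 + 0 + 1 + 1 + 0 + 0 = 3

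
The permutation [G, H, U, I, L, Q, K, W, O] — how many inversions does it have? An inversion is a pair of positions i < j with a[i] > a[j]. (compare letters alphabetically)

For each element, count later entries that are smaller:
G: 0
H: 0
U: 5
I: 0
L: 1
Q: 2
K: 0
W: 1
O: 0
Sum: 0 + 0 + 5 + 0 + 1 + 2 + 0 + 1 + 0 = 9

9 inversions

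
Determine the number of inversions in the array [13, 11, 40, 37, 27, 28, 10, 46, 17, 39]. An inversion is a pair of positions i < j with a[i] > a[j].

Element-by-element contributions:
13 → 11, 10 → 2
11 → 10 → 1
40 → 37, 27, 28, 10, 17, 39 → 6
37 → 27, 28, 10, 17 → 4
27 → 10, 17 → 2
28 → 10, 17 → 2
10 → none → 0
46 → 17, 39 → 2
17 → none → 0
39 → none → 0
Sum: 2 + 1 + 6 + 4 + 2 + 2 + 0 + 2 + 0 + 0 = 19

There are 19 inversions.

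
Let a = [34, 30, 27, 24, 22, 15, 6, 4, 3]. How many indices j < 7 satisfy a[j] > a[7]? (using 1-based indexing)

6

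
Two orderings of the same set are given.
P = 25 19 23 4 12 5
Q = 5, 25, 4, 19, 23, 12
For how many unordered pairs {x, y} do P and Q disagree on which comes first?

Assign each item its position (1..6) in the first ordering, then rewrite the second ordering as that position sequence:
positions: 25→1, 19→2, 23→3, 4→4, 12→5, 5→6
second ordering as positions: [6, 1, 4, 2, 3, 5]
Discordant pairs = inversions in this position sequence.
6: 1, 4, 2, 3, 5 → 5
1: 0
4: 2, 3 → 2
2: 0
3: 0
5: 0
Total: 5 + 0 + 2 + 0 + 0 + 0 = 7

7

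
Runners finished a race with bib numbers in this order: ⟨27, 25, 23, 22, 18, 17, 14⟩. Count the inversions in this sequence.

21

Count, for each position, how many later elements it exceeds:
27: 6
25: 5
23: 4
22: 3
18: 2
17: 1
14: 0
Sum: 6 + 5 + 4 + 3 + 2 + 1 + 0 = 21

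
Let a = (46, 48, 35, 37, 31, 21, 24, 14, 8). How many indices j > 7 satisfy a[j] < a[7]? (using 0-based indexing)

The element at index 7 is 14.
Elements after it: 8
Those smaller than 14: 8

1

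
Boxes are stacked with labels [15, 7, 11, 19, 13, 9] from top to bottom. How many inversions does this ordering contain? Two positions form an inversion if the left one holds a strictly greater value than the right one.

Count, for each position, how many later elements it exceeds:
15 → 7, 11, 13, 9 → 4
7 → none → 0
11 → 9 → 1
19 → 13, 9 → 2
13 → 9 → 1
9 → none → 0
Sum: 4 + 0 + 1 + 2 + 1 + 0 = 8

8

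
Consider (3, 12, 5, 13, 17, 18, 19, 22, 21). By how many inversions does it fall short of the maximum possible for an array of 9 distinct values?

Maximum inversions for 9 distinct elements is C(9, 2) = 9·8/2 = 36.
Current inversions — for each element, count later smaller elements:
3: 0
12: 1
5: 0
13: 0
17: 0
18: 0
19: 0
22: 1
21: 0
Current total: 0 + 1 + 0 + 0 + 0 + 0 + 0 + 1 + 0 = 2
Shortfall: 36 − 2 = 34

34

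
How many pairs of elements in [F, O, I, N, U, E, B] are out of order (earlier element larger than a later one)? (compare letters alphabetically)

Sweep left to right; for each value list the smaller values that follow it:
F: 2
O: 4
I: 2
N: 2
U: 2
E: 1
B: 0
Sum: 2 + 4 + 2 + 2 + 2 + 1 + 0 = 13

There are 13 inversions.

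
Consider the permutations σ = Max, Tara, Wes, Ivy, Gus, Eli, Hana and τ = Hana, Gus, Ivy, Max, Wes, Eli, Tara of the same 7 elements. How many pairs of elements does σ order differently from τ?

Assign each item its position (1..7) in the first ordering, then rewrite the second ordering as that position sequence:
positions: Max→1, Tara→2, Wes→3, Ivy→4, Gus→5, Eli→6, Hana→7
second ordering as positions: [7, 5, 4, 1, 3, 6, 2]
Discordant pairs = inversions in this position sequence.
7: 5, 4, 1, 3, 6, 2 → 6
5: 4, 1, 3, 2 → 4
4: 1, 3, 2 → 3
1: 0
3: 2 → 1
6: 2 → 1
2: 0
Total: 6 + 4 + 3 + 0 + 1 + 1 + 0 = 15

15 discordant pairs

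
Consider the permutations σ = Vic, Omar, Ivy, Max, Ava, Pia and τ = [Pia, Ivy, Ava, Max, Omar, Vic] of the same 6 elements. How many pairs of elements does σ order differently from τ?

Assign each item its position (1..6) in the first ordering, then rewrite the second ordering as that position sequence:
positions: Vic→1, Omar→2, Ivy→3, Max→4, Ava→5, Pia→6
second ordering as positions: [6, 3, 5, 4, 2, 1]
Discordant pairs = inversions in this position sequence.
6: 3, 5, 4, 2, 1 → 5
3: 2, 1 → 2
5: 4, 2, 1 → 3
4: 2, 1 → 2
2: 1 → 1
1: 0
Total: 5 + 2 + 3 + 2 + 1 + 0 = 13

13 discordant pairs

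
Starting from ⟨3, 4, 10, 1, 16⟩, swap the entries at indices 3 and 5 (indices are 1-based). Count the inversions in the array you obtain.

Positions 3 and 5 hold 10 and 16; after swapping, the array is [3, 4, 16, 1, 10].
Count, for each position, how many later elements it exceeds:
3: 1
4: 1
16: 2
1: 0
10: 0
Sum: 1 + 1 + 2 + 0 + 0 = 4

Inversions: 4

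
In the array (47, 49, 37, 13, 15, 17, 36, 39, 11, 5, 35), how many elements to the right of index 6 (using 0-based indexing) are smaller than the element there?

The element at index 6 is 36.
Elements after it: 39, 11, 5, 35
Those smaller than 36: 11, 5, 35

3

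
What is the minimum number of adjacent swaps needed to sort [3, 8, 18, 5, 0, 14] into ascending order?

7 adjacent swaps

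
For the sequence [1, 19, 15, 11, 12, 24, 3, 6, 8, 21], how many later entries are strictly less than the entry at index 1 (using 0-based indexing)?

6

The element at index 1 is 19.
Elements after it: 15, 11, 12, 24, 3, 6, 8, 21
Those smaller than 19: 15, 11, 12, 3, 6, 8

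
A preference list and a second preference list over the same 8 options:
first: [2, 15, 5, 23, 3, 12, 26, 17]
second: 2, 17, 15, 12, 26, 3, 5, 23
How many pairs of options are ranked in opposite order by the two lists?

There are 14 pairs.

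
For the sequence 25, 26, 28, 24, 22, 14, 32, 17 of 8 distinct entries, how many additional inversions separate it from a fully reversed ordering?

10 inversions short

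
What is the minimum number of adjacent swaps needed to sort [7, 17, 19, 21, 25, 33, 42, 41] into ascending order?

1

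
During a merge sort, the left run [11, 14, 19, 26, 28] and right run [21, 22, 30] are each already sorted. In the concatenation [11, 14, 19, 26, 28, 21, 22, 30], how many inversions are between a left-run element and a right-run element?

Count, for every r in R, how many entries of L exceed r:
r = 21: 26, 28 → 2
r = 22: 26, 28 → 2
r = 30: none → 0
Cross-inversions: 2 + 2 + 0 = 4

Split inversions: 4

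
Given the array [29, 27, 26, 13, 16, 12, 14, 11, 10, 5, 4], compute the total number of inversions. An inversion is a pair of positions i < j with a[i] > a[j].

Inversions: 52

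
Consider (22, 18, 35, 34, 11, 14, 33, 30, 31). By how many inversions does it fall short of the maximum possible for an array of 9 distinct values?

18 inversions short

Maximum inversions for 9 distinct elements is C(9, 2) = 9·8/2 = 36.
Current inversions — for each element, count later smaller elements:
22: 3
18: 2
35: 6
34: 5
11: 0
14: 0
33: 2
30: 0
31: 0
Current total: 3 + 2 + 6 + 5 + 0 + 0 + 2 + 0 + 0 = 18
Shortfall: 36 − 18 = 18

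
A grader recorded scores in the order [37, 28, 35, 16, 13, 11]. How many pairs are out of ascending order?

14 inversions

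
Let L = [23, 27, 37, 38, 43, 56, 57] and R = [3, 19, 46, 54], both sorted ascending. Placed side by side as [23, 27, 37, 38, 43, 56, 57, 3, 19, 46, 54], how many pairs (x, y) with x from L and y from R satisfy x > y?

There are 18 split inversions.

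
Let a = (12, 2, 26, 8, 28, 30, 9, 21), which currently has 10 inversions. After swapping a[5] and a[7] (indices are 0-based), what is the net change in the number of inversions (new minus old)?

-1

Positions 5 and 7 hold 30 and 21; after swapping, the array is [12, 2, 26, 8, 28, 21, 9, 30].
For each element, count later entries that are smaller:
12 → 2, 8, 9 → 3
2 → none → 0
26 → 8, 21, 9 → 3
8 → none → 0
28 → 21, 9 → 2
21 → 9 → 1
9 → none → 0
30 → none → 0
Sum: 3 + 0 + 3 + 0 + 2 + 1 + 0 + 0 = 9
Change: 9 − 10 = -1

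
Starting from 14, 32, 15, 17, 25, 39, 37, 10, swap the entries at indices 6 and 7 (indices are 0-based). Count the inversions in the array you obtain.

Inversions: 10

Positions 6 and 7 hold 37 and 10; after swapping, the array is [14, 32, 15, 17, 25, 39, 10, 37].
Count, for each position, how many later elements it exceeds:
14: 1
32: 4
15: 1
17: 1
25: 1
39: 2
10: 0
37: 0
Sum: 1 + 4 + 1 + 1 + 1 + 2 + 0 + 0 = 10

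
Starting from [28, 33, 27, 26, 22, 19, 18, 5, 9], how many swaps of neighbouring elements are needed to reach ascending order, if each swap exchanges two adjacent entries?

The minimum number of adjacent swaps to sort an array equals its inversion count, since every such swap removes exactly one inversion.
Count inversions — for each element, later elements that are smaller:
28: 27, 26, 22, 19, 18, 5, 9 → 7
33: 27, 26, 22, 19, 18, 5, 9 → 7
27: 26, 22, 19, 18, 5, 9 → 6
26: 22, 19, 18, 5, 9 → 5
22: 19, 18, 5, 9 → 4
19: 18, 5, 9 → 3
18: 5, 9 → 2
5: none → 0
9: none → 0
Total inversions: 7 + 7 + 6 + 5 + 4 + 3 + 2 + 0 + 0 = 34

34 swaps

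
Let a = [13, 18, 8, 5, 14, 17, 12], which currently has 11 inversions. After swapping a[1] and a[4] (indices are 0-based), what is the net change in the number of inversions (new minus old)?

-1

Positions 1 and 4 hold 18 and 14; after swapping, the array is [13, 14, 8, 5, 18, 17, 12].
Count, for each position, how many later elements it exceeds:
13 → 8, 5, 12 → 3
14 → 8, 5, 12 → 3
8 → 5 → 1
5 → none → 0
18 → 17, 12 → 2
17 → 12 → 1
12 → none → 0
Sum: 3 + 3 + 1 + 0 + 2 + 1 + 0 = 10
Change: 10 − 11 = -1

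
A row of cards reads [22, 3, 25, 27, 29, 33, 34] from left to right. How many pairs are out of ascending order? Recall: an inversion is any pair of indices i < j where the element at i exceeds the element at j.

1

Element-by-element contributions:
22: 1
3: 0
25: 0
27: 0
29: 0
33: 0
34: 0
Sum: 1 + 0 + 0 + 0 + 0 + 0 + 0 = 1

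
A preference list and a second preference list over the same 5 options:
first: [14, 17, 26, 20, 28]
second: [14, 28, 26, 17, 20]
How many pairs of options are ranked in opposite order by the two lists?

4

Assign each item its position (1..5) in the first ordering, then rewrite the second ordering as that position sequence:
positions: 14→1, 17→2, 26→3, 20→4, 28→5
second ordering as positions: [1, 5, 3, 2, 4]
Discordant pairs = inversions in this position sequence.
1: 0
5: 3, 2, 4 → 3
3: 2 → 1
2: 0
4: 0
Total: 0 + 3 + 1 + 0 + 0 = 4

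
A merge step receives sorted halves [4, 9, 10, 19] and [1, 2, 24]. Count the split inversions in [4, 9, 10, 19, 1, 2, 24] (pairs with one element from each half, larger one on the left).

8 cross-inversions

For each element r of the right run, count left-run elements greater than r:
r = 1: 4, 9, 10, 19 → 4
r = 2: 4, 9, 10, 19 → 4
r = 24: none → 0
Cross-inversions: 4 + 4 + 0 = 8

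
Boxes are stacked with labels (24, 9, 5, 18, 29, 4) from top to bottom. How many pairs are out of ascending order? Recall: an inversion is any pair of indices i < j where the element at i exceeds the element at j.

9 out-of-order pairs

Sweep left to right; for each value list the smaller values that follow it:
24: 4
9: 2
5: 1
18: 1
29: 1
4: 0
Sum: 4 + 2 + 1 + 1 + 1 + 0 = 9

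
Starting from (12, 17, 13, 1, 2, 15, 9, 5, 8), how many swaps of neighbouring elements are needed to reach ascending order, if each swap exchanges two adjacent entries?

Each adjacent swap fixes exactly one inversion, so the minimum swap count equals the number of inversions.
Count inversions — for each element, later elements that are smaller:
12: 1, 2, 9, 5, 8 → 5
17: 13, 1, 2, 15, 9, 5, 8 → 7
13: 1, 2, 9, 5, 8 → 5
1: none → 0
2: none → 0
15: 9, 5, 8 → 3
9: 5, 8 → 2
5: none → 0
8: none → 0
Total inversions: 5 + 7 + 5 + 0 + 0 + 3 + 2 + 0 + 0 = 22

22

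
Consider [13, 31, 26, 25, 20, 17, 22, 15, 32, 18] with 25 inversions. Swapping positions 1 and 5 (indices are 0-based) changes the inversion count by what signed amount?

-7

Positions 1 and 5 hold 31 and 17; after swapping, the array is [13, 17, 26, 25, 20, 31, 22, 15, 32, 18].
Element-by-element contributions:
13 → none → 0
17 → 15 → 1
26 → 25, 20, 22, 15, 18 → 5
25 → 20, 22, 15, 18 → 4
20 → 15, 18 → 2
31 → 22, 15, 18 → 3
22 → 15, 18 → 2
15 → none → 0
32 → 18 → 1
18 → none → 0
Sum: 0 + 1 + 5 + 4 + 2 + 3 + 2 + 0 + 1 + 0 = 18
Change: 18 − 25 = -7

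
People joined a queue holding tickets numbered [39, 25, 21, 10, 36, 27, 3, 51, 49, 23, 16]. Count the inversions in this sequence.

Sweep left to right; for each value list the smaller values that follow it:
39: 8
25: 5
21: 3
10: 1
36: 4
27: 3
3: 0
51: 3
49: 2
23: 1
16: 0
Sum: 8 + 5 + 3 + 1 + 4 + 3 + 0 + 3 + 2 + 1 + 0 = 30

30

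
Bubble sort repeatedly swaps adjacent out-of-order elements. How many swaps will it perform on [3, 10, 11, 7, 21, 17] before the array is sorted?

3 adjacent swaps

Each adjacent swap fixes exactly one inversion, so the minimum swap count equals the number of inversions.
Count inversions — for each element, later elements that are smaller:
3: none → 0
10: 7 → 1
11: 7 → 1
7: none → 0
21: 17 → 1
17: none → 0
Total inversions: 0 + 1 + 1 + 0 + 1 + 0 = 3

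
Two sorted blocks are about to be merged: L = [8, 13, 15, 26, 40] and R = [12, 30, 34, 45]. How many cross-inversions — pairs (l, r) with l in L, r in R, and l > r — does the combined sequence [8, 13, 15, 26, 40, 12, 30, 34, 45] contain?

Count, for every r in R, how many entries of L exceed r:
r = 12: 13, 15, 26, 40 → 4
r = 30: 40 → 1
r = 34: 40 → 1
r = 45: none → 0
Cross-inversions: 4 + 1 + 1 + 0 = 6

There are 6 split inversions.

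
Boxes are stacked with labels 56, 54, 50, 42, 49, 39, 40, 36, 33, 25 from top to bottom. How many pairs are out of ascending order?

43 inversions

For each element, count later entries that are smaller:
56 → 54, 50, 42, 49, 39, 40, 36, 33, 25 → 9
54 → 50, 42, 49, 39, 40, 36, 33, 25 → 8
50 → 42, 49, 39, 40, 36, 33, 25 → 7
42 → 39, 40, 36, 33, 25 → 5
49 → 39, 40, 36, 33, 25 → 5
39 → 36, 33, 25 → 3
40 → 36, 33, 25 → 3
36 → 33, 25 → 2
33 → 25 → 1
25 → none → 0
Sum: 9 + 8 + 7 + 5 + 5 + 3 + 3 + 2 + 1 + 0 = 43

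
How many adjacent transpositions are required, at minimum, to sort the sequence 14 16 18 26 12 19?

5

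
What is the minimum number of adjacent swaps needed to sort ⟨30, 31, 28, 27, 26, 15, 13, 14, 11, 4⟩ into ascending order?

43

Each adjacent swap fixes exactly one inversion, so the minimum swap count equals the number of inversions.
Count inversions — for each element, later elements that are smaller:
30: 28, 27, 26, 15, 13, 14, 11, 4 → 8
31: 28, 27, 26, 15, 13, 14, 11, 4 → 8
28: 27, 26, 15, 13, 14, 11, 4 → 7
27: 26, 15, 13, 14, 11, 4 → 6
26: 15, 13, 14, 11, 4 → 5
15: 13, 14, 11, 4 → 4
13: 11, 4 → 2
14: 11, 4 → 2
11: 4 → 1
4: none → 0
Total inversions: 8 + 8 + 7 + 6 + 5 + 4 + 2 + 2 + 1 + 0 = 43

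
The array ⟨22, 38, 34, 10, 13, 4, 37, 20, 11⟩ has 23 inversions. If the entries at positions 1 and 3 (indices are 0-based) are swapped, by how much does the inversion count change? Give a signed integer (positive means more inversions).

-3

Positions 1 and 3 hold 38 and 10; after swapping, the array is [22, 10, 34, 38, 13, 4, 37, 20, 11].
Element-by-element contributions:
22 → 10, 13, 4, 20, 11 → 5
10 → 4 → 1
34 → 13, 4, 20, 11 → 4
38 → 13, 4, 37, 20, 11 → 5
13 → 4, 11 → 2
4 → none → 0
37 → 20, 11 → 2
20 → 11 → 1
11 → none → 0
Sum: 5 + 1 + 4 + 5 + 2 + 0 + 2 + 1 + 0 = 20
Change: 20 − 23 = -3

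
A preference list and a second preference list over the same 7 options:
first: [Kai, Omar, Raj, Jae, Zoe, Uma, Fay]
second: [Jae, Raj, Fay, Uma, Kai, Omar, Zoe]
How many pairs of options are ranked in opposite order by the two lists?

12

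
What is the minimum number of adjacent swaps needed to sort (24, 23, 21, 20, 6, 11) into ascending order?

14

Minimum adjacent swaps = number of inversions (each swap of adjacent out-of-order elements removes one inversion and no swap can remove more).
Count inversions — for each element, later elements that are smaller:
24: 23, 21, 20, 6, 11 → 5
23: 21, 20, 6, 11 → 4
21: 20, 6, 11 → 3
20: 6, 11 → 2
6: none → 0
11: none → 0
Total inversions: 5 + 4 + 3 + 2 + 0 + 0 = 14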